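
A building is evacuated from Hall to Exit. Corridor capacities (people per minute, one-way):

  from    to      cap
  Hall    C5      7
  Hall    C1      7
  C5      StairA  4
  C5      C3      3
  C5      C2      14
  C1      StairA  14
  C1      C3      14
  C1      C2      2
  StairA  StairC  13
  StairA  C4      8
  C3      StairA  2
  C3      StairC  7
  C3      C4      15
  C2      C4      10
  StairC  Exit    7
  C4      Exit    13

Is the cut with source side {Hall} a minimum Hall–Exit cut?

Given cut capacity: 7 + 7 = 14.
Augment Hall→C5→StairA→StairC→Exit: bottleneck 4, flow now 4.
Augment Hall→C5→C3→StairC→Exit: bottleneck 3, flow now 7.
Augment Hall→C1→StairA→C4→Exit: bottleneck 7, flow now 14.
No augmenting path remains; maximum flow = 14.
Cut capacity 14 equals the max flow, so it is a minimum cut.

Yes — it is a minimum cut (capacity 14).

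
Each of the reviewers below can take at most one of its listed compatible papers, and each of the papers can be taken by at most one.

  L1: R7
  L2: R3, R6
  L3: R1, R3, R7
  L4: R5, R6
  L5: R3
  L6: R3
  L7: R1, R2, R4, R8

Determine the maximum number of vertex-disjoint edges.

Unit-capacity flow: source→left, listed edges, right→sink; max matching = max flow.
Augmenting path L1→R7 (+1); matched 1.
Augmenting path L2→R3 (+1); matched 2.
Augmenting path L3→R1 (+1); matched 3.
Augmenting path L4→R5 (+1); matched 4.
Augmenting path L7→R2 (+1); matched 5.
Augmenting path L5→R3→L2→R6 (+1); matched 6.
No augmenting path remains; maximum matching = 6.
König certificate: {L1, L2, L3, L4, L7, R3} is a vertex cover of size 6 (every listed pair touches it), so no matching can be larger.

6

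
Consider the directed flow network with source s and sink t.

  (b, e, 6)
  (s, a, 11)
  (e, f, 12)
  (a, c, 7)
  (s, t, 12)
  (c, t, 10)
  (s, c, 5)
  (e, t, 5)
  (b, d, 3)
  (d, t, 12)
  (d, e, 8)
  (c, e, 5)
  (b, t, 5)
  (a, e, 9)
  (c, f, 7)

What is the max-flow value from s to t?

27

Augment s→t: bottleneck 12, flow now 12.
Augment s→c→t: bottleneck 5, flow now 17.
Augment s→a→c→t: bottleneck 5, flow now 22.
Augment s→a→e→t: bottleneck 5, flow now 27.
No augmenting path remains; maximum flow = 27.
In the residual graph, reachable from s: {s, a, c, e, f}.
Min-cut edges: s→t (12), c→t (10), e→t (5); capacity 12 + 10 + 5 = 27.
This cut is saturated, so no flow can exceed 27.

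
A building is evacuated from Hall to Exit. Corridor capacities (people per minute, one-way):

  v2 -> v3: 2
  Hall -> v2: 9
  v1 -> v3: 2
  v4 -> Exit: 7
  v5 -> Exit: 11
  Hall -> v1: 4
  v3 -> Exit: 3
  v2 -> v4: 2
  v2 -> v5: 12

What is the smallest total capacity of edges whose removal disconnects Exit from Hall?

11

Augment Hall→v1→v3→Exit: bottleneck 2, flow now 2.
Augment Hall→v2→v3→Exit: bottleneck 1, flow now 3.
Augment Hall→v2→v4→Exit: bottleneck 2, flow now 5.
Augment Hall→v2→v5→Exit: bottleneck 6, flow now 11.
No augmenting path remains; maximum flow = 11.
By max-flow min-cut, the minimum cut capacity equals the max flow.
In the residual graph, reachable from Hall: {Hall, v1}.
Min-cut edges: Hall→v2 (9), v1→v3 (2); capacity 9 + 2 = 11.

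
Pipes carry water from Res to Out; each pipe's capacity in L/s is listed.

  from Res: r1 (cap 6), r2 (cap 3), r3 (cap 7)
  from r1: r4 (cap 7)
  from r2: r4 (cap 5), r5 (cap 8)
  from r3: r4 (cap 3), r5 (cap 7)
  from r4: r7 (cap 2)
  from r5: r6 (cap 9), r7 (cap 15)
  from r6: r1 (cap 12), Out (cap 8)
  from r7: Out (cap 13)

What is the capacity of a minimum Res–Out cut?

Augment Res→r1→r4→r7→Out: bottleneck 2, flow now 2.
Augment Res→r2→r5→r6→Out: bottleneck 3, flow now 5.
Augment Res→r3→r5→r6→Out: bottleneck 5, flow now 10.
Augment Res→r3→r5→r7→Out: bottleneck 2, flow now 12.
No augmenting path remains; maximum flow = 12.
By max-flow min-cut, the minimum cut capacity equals the max flow.
In the residual graph, reachable from Res: {Res, r1, r4}.
Min-cut edges: Res→r2 (3), Res→r3 (7), r4→r7 (2); capacity 3 + 7 + 2 = 12.

12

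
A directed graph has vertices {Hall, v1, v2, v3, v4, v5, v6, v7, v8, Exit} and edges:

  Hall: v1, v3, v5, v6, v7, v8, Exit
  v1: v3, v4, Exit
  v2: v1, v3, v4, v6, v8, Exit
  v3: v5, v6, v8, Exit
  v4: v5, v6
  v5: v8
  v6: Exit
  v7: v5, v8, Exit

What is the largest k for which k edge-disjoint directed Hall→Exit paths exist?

5

Assign every edge capacity 1; by Menger, the answer equals the max flow.
Path Hall→Exit (+1); total 1.
Path Hall→v1→Exit (+1); total 2.
Path Hall→v3→Exit (+1); total 3.
Path Hall→v6→Exit (+1); total 4.
Path Hall→v7→Exit (+1); total 5.
No residual Hall→Exit path; max flow = 5.
Certifying cut of size 5: {Hall→Exit, Hall→v1, Hall→v3, Hall→v6, Hall→v7}.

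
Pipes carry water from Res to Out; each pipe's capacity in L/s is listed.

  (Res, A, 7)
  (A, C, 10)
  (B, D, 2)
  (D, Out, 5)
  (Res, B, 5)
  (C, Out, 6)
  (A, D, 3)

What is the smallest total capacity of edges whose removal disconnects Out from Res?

9

Augment Res→A→C→Out: bottleneck 6, flow now 6.
Augment Res→A→D→Out: bottleneck 1, flow now 7.
Augment Res→B→D→Out: bottleneck 2, flow now 9.
No augmenting path remains; maximum flow = 9.
By max-flow min-cut, the minimum cut capacity equals the max flow.
In the residual graph, reachable from Res: {Res, B}.
Min-cut edges: Res→A (7), B→D (2); capacity 7 + 2 = 9.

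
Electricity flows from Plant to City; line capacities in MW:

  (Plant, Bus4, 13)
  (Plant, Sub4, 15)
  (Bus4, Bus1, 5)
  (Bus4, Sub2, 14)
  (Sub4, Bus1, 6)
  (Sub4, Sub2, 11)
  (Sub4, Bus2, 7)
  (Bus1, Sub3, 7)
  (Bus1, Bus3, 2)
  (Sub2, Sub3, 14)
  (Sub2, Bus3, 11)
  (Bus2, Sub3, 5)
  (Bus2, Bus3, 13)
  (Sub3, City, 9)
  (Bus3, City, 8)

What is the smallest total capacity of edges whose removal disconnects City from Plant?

Augment Plant→Bus4→Bus1→Sub3→City: bottleneck 5, flow now 5.
Augment Plant→Bus4→Sub2→Sub3→City: bottleneck 4, flow now 9.
Augment Plant→Bus4→Sub2→Bus3→City: bottleneck 4, flow now 13.
Augment Plant→Sub4→Bus1→Bus3→City: bottleneck 2, flow now 15.
Augment Plant→Sub4→Sub2→Bus3→City: bottleneck 2, flow now 17.
No augmenting path remains; maximum flow = 17.
By max-flow min-cut, the minimum cut capacity equals the max flow.
In the residual graph, reachable from Plant: {Plant, Bus4, Sub4, Bus1, Sub2, Bus2, Sub3, Bus3}.
Min-cut edges: Sub3→City (9), Bus3→City (8); capacity 9 + 8 = 17.

17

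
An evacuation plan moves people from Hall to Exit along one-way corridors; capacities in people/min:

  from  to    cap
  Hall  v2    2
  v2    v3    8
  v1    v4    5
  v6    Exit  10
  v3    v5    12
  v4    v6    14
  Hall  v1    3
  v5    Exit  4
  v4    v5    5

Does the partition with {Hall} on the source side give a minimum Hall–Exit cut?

Yes — it is a minimum cut (capacity 5).

Given cut capacity: 3 + 2 = 5.
Augment Hall→v1→v4→v5→Exit: bottleneck 3, flow now 3.
Augment Hall→v2→v3→v5→Exit: bottleneck 1, flow now 4.
Augment Hall→v2→v3→v5→v4→v6→Exit: bottleneck 1, flow now 5. (uses reverse residual edge)
No augmenting path remains; maximum flow = 5.
Cut capacity 5 equals the max flow, so it is a minimum cut.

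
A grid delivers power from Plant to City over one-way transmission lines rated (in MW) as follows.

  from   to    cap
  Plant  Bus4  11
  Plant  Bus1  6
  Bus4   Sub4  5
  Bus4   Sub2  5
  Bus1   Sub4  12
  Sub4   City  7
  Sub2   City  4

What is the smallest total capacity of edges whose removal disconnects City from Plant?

Augment Plant→Bus4→Sub4→City: bottleneck 5, flow now 5.
Augment Plant→Bus4→Sub2→City: bottleneck 4, flow now 9.
Augment Plant→Bus1→Sub4→City: bottleneck 2, flow now 11.
No augmenting path remains; maximum flow = 11.
By max-flow min-cut, the minimum cut capacity equals the max flow.
In the residual graph, reachable from Plant: {Plant, Bus4, Bus1, Sub4, Sub2}.
Min-cut edges: Sub4→City (7), Sub2→City (4); capacity 7 + 4 = 11.

11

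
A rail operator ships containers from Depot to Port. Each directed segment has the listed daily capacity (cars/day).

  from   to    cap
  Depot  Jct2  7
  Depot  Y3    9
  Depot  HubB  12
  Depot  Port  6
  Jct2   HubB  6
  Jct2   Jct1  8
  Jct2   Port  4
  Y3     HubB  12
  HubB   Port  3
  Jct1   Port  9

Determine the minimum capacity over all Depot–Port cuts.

Augment Depot→Port: bottleneck 6, flow now 6.
Augment Depot→Jct2→Port: bottleneck 4, flow now 10.
Augment Depot→HubB→Port: bottleneck 3, flow now 13.
Augment Depot→Jct2→Jct1→Port: bottleneck 3, flow now 16.
No augmenting path remains; maximum flow = 16.
By max-flow min-cut, the minimum cut capacity equals the max flow.
In the residual graph, reachable from Depot: {Depot, Y3, HubB}.
Min-cut edges: Depot→Jct2 (7), Depot→Port (6), HubB→Port (3); capacity 7 + 6 + 3 = 16.

16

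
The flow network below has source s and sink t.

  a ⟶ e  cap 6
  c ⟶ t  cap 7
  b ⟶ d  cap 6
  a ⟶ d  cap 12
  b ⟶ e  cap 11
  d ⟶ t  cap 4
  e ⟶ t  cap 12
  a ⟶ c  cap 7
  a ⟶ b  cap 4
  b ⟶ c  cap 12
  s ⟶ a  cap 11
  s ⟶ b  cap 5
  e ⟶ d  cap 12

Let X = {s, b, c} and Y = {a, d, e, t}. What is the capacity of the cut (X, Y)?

Edges leaving {s, b, c}: s→a (11), b→d (6), b→e (11), c→t (7).
Cut capacity = 11 + 6 + 11 + 7 = 35.

35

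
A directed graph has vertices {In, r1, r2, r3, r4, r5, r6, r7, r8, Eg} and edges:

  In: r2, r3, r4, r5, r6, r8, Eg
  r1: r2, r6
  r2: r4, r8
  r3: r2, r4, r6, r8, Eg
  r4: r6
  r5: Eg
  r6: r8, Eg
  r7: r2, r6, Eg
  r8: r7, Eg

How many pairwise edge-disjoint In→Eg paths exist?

6

Assign every edge capacity 1; by Menger, the answer equals the max flow.
Path In→Eg (+1); total 1.
Path In→r3→Eg (+1); total 2.
Path In→r5→Eg (+1); total 3.
Path In→r6→Eg (+1); total 4.
Path In→r8→Eg (+1); total 5.
Path In→r2→r8→r7→Eg (+1); total 6.
No residual In→Eg path; max flow = 6.
Certifying cut of size 6: {In→Eg, In→r3, In→r5, r6→Eg, r8→Eg, r8→r7}.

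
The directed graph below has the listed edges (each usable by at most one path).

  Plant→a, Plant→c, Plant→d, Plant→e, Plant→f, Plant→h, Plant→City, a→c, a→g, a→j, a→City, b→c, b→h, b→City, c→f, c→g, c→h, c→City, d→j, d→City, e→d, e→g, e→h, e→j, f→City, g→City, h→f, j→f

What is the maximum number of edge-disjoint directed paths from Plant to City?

Assign every edge capacity 1; by Menger, the answer equals the max flow.
Path Plant→City (+1); total 1.
Path Plant→a→City (+1); total 2.
Path Plant→c→City (+1); total 3.
Path Plant→d→City (+1); total 4.
Path Plant→f→City (+1); total 5.
Path Plant→e→g→City (+1); total 6.
No residual Plant→City path; max flow = 6.
Certifying cut of size 6: {Plant→City, Plant→a, Plant→c, Plant→d, Plant→e, f→City}.

6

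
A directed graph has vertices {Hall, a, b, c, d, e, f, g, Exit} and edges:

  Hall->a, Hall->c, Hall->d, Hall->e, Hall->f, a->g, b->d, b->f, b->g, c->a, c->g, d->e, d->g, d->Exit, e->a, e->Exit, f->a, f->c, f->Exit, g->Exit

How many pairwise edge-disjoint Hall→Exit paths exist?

4

Assign every edge capacity 1; by Menger, the answer equals the max flow.
Path Hall→d→Exit (+1); total 1.
Path Hall→e→Exit (+1); total 2.
Path Hall→f→Exit (+1); total 3.
Path Hall→a→g→Exit (+1); total 4.
No residual Hall→Exit path; max flow = 4.
Certifying cut of size 4: {Hall→d, Hall→e, Hall→f, g→Exit}.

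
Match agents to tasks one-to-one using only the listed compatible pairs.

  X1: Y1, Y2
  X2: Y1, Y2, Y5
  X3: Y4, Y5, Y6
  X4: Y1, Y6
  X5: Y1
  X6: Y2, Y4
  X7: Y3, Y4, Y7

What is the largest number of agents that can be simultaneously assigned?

Unit-capacity flow: source→left, listed edges, right→sink; max matching = max flow.
Augmenting path X1→Y1 (+1); matched 1.
Augmenting path X2→Y2 (+1); matched 2.
Augmenting path X3→Y4 (+1); matched 3.
Augmenting path X4→Y6 (+1); matched 4.
Augmenting path X7→Y3 (+1); matched 5.
Augmenting path X6→Y2→X2→Y5 (+1); matched 6.
No augmenting path remains; maximum matching = 6.
König certificate: {X7, Y1, Y2, Y4, Y5, Y6} is a vertex cover of size 6 (every listed pair touches it), so no matching can be larger.

6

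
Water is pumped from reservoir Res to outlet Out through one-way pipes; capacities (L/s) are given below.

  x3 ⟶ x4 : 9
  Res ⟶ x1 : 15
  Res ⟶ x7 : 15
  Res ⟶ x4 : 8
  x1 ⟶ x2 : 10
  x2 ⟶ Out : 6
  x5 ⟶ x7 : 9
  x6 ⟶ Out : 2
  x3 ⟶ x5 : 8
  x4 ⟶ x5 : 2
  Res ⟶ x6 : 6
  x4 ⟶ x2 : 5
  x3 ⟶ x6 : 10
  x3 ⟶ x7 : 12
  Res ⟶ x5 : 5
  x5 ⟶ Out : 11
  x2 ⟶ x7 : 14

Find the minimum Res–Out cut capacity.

15

Augment Res→x5→Out: bottleneck 5, flow now 5.
Augment Res→x6→Out: bottleneck 2, flow now 7.
Augment Res→x1→x2→Out: bottleneck 6, flow now 13.
Augment Res→x4→x5→Out: bottleneck 2, flow now 15.
No augmenting path remains; maximum flow = 15.
By max-flow min-cut, the minimum cut capacity equals the max flow.
In the residual graph, reachable from Res: {Res, x1, x2, x4, x6, x7}.
Min-cut edges: Res→x5 (5), x2→Out (6), x4→x5 (2), x6→Out (2); capacity 5 + 6 + 2 + 2 = 15.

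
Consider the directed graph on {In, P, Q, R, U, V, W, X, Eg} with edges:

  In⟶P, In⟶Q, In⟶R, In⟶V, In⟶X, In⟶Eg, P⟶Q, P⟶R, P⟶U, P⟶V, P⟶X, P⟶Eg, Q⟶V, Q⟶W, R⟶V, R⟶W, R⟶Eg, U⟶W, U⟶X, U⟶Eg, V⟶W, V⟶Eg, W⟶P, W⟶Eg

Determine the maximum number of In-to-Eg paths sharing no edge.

5

Assign every edge capacity 1; by Menger, the answer equals the max flow.
Path In→Eg (+1); total 1.
Path In→P→Eg (+1); total 2.
Path In→R→Eg (+1); total 3.
Path In→V→Eg (+1); total 4.
Path In→Q→W→Eg (+1); total 5.
No residual In→Eg path; max flow = 5.
Certifying cut of size 5: {In→Eg, In→P, In→Q, In→R, In→V}.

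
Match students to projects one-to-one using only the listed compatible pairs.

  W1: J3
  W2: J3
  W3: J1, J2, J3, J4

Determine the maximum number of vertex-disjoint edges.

Unit-capacity flow: source→left, listed edges, right→sink; max matching = max flow.
Augmenting path W1→J3 (+1); matched 1.
Augmenting path W3→J1 (+1); matched 2.
No augmenting path remains; maximum matching = 2.
König certificate: {W3, J3} is a vertex cover of size 2 (every listed pair touches it), so no matching can be larger.

2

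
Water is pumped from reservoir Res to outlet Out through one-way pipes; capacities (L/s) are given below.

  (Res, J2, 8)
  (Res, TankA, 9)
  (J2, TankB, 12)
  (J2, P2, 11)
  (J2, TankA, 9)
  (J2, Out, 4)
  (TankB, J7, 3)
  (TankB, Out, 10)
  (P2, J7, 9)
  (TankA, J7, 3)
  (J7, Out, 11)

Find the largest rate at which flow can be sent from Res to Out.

Augment Res→J2→Out: bottleneck 4, flow now 4.
Augment Res→J2→TankB→Out: bottleneck 4, flow now 8.
Augment Res→TankA→J7→Out: bottleneck 3, flow now 11.
No augmenting path remains; maximum flow = 11.
In the residual graph, reachable from Res: {Res, TankA}.
Min-cut edges: Res→J2 (8), TankA→J7 (3); capacity 8 + 3 = 11.
This cut is saturated, so no flow can exceed 11.

11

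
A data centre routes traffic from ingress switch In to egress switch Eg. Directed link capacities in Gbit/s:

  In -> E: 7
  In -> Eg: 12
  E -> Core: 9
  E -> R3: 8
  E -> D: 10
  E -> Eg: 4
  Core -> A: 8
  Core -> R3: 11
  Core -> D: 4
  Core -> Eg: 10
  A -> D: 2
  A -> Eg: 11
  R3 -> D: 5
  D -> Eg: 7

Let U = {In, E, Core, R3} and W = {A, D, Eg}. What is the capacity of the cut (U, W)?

Edges leaving {In, E, Core, R3}: In→Eg (12), E→D (10), E→Eg (4), Core→A (8), Core→D (4), Core→Eg (10), R3→D (5).
Cut capacity = 12 + 10 + 4 + 8 + 4 + 10 + 5 = 53.

53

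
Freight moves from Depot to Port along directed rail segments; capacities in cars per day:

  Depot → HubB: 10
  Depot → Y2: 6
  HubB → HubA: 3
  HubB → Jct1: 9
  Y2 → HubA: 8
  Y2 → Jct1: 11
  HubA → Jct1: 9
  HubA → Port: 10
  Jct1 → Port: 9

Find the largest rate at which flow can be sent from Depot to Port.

16

Augment Depot→HubB→HubA→Port: bottleneck 3, flow now 3.
Augment Depot→HubB→Jct1→Port: bottleneck 7, flow now 10.
Augment Depot→Y2→HubA→Port: bottleneck 6, flow now 16.
No augmenting path remains; maximum flow = 16.
In the residual graph, reachable from Depot: {Depot}.
Min-cut edges: Depot→HubB (10), Depot→Y2 (6); capacity 10 + 6 = 16.
This cut is saturated, so no flow can exceed 16.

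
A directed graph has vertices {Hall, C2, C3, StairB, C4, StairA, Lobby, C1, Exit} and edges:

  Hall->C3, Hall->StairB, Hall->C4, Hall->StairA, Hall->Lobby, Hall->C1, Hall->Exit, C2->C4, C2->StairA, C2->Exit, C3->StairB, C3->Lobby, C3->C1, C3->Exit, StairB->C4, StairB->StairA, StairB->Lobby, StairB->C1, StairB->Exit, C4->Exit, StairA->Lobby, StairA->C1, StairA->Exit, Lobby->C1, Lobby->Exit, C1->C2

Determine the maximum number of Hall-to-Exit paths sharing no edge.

7

Assign every edge capacity 1; by Menger, the answer equals the max flow.
Path Hall→Exit (+1); total 1.
Path Hall→C3→Exit (+1); total 2.
Path Hall→StairB→Exit (+1); total 3.
Path Hall→C4→Exit (+1); total 4.
Path Hall→StairA→Exit (+1); total 5.
Path Hall→Lobby→Exit (+1); total 6.
Path Hall→C1→C2→Exit (+1); total 7.
No residual Hall→Exit path; max flow = 7.
Certifying cut of size 7: {Hall→C1, Hall→C3, Hall→C4, Hall→Exit, Hall→Lobby, Hall→StairA, Hall→StairB}.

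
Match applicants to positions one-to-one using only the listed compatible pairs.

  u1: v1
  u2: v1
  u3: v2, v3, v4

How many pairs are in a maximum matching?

Unit-capacity flow: source→left, listed edges, right→sink; max matching = max flow.
Augmenting path u1→v1 (+1); matched 1.
Augmenting path u3→v2 (+1); matched 2.
No augmenting path remains; maximum matching = 2.
König certificate: {u3, v1} is a vertex cover of size 2 (every listed pair touches it), so no matching can be larger.

2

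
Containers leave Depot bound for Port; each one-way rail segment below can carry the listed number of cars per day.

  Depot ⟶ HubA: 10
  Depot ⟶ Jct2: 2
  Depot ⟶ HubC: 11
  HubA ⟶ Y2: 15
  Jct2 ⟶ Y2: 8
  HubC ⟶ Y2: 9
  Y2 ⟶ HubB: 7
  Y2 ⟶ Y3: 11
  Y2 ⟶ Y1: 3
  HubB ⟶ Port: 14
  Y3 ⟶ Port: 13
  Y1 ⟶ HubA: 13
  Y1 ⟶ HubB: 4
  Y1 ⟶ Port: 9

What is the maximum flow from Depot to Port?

Augment Depot→HubA→Y2→HubB→Port: bottleneck 7, flow now 7.
Augment Depot→HubA→Y2→Y3→Port: bottleneck 3, flow now 10.
Augment Depot→Jct2→Y2→Y3→Port: bottleneck 2, flow now 12.
Augment Depot→HubC→Y2→Y3→Port: bottleneck 6, flow now 18.
Augment Depot→HubC→Y2→Y1→Port: bottleneck 3, flow now 21.
No augmenting path remains; maximum flow = 21.
In the residual graph, reachable from Depot: {Depot, HubC}.
Min-cut edges: Depot→HubA (10), Depot→Jct2 (2), HubC→Y2 (9); capacity 10 + 2 + 9 = 21.
This cut is saturated, so no flow can exceed 21.

21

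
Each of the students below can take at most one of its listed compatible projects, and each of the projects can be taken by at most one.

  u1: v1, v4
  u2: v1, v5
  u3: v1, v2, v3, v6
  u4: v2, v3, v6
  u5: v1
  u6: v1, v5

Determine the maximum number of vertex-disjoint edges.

Unit-capacity flow: source→left, listed edges, right→sink; max matching = max flow.
Augmenting path u1→v1 (+1); matched 1.
Augmenting path u2→v5 (+1); matched 2.
Augmenting path u3→v2 (+1); matched 3.
Augmenting path u4→v3 (+1); matched 4.
Augmenting path u5→v1→u1→v4 (+1); matched 5.
No augmenting path remains; maximum matching = 5.
König certificate: {u1, u3, u4, v1, v5} is a vertex cover of size 5 (every listed pair touches it), so no matching can be larger.

5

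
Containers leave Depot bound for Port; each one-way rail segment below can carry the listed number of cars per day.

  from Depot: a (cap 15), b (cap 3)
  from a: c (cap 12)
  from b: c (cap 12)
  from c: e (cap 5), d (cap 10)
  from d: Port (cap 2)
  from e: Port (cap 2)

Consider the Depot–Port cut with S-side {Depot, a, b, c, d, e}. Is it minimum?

Yes — it is a minimum cut (capacity 4).

Given cut capacity: 2 + 2 = 4.
Augment Depot→a→c→d→Port: bottleneck 2, flow now 2.
Augment Depot→a→c→e→Port: bottleneck 2, flow now 4.
No augmenting path remains; maximum flow = 4.
Cut capacity 4 equals the max flow, so it is a minimum cut.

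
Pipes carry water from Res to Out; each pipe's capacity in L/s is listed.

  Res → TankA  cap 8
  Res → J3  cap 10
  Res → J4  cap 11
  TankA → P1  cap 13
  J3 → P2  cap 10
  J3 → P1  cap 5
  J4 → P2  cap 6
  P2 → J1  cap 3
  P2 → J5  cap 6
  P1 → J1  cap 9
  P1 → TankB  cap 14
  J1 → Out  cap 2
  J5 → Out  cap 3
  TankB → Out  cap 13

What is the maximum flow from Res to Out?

Augment Res→TankA→P1→J1→Out: bottleneck 2, flow now 2.
Augment Res→TankA→P1→TankB→Out: bottleneck 6, flow now 8.
Augment Res→J3→P2→J5→Out: bottleneck 3, flow now 11.
Augment Res→J3→P1→TankB→Out: bottleneck 5, flow now 16.
Augment Res→J3→P2→J1→P1→TankB→Out: bottleneck 2, flow now 18. (uses reverse residual edge)
No augmenting path remains; maximum flow = 18.
In the residual graph, reachable from Res: {Res, J3, J4, P2, J1, J5}.
Min-cut edges: Res→TankA (8), J3→P1 (5), J1→Out (2), J5→Out (3); capacity 8 + 5 + 2 + 3 = 18.
This cut is saturated, so no flow can exceed 18.

18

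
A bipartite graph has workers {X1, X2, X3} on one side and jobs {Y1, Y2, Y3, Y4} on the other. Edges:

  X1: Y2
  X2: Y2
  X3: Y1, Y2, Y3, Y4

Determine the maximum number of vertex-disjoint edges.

Unit-capacity flow: source→left, listed edges, right→sink; max matching = max flow.
Augmenting path X1→Y2 (+1); matched 1.
Augmenting path X3→Y1 (+1); matched 2.
No augmenting path remains; maximum matching = 2.
König certificate: {X3, Y2} is a vertex cover of size 2 (every listed pair touches it), so no matching can be larger.

2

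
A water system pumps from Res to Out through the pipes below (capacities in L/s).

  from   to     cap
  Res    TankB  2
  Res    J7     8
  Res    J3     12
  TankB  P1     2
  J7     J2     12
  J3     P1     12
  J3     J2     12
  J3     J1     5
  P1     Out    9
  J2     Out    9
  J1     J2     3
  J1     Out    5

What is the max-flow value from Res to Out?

Augment Res→TankB→P1→Out: bottleneck 2, flow now 2.
Augment Res→J7→J2→Out: bottleneck 8, flow now 10.
Augment Res→J3→P1→Out: bottleneck 7, flow now 17.
Augment Res→J3→J2→Out: bottleneck 1, flow now 18.
Augment Res→J3→J1→Out: bottleneck 4, flow now 22.
No augmenting path remains; maximum flow = 22.
In the residual graph, reachable from Res: {Res}.
Min-cut edges: Res→TankB (2), Res→J7 (8), Res→J3 (12); capacity 2 + 8 + 12 = 22.
This cut is saturated, so no flow can exceed 22.

22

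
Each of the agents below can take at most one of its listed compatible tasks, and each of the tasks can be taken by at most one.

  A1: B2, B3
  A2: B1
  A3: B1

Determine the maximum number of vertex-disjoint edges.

2

Unit-capacity flow: source→left, listed edges, right→sink; max matching = max flow.
Augmenting path A1→B2 (+1); matched 1.
Augmenting path A2→B1 (+1); matched 2.
No augmenting path remains; maximum matching = 2.
König certificate: {A1, B1} is a vertex cover of size 2 (every listed pair touches it), so no matching can be larger.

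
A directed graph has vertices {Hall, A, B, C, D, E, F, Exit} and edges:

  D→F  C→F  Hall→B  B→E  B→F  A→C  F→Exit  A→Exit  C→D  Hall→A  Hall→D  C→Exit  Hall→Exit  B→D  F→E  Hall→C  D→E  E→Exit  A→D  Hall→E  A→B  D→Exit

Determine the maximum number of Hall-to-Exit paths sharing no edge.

6

Assign every edge capacity 1; by Menger, the answer equals the max flow.
Path Hall→Exit (+1); total 1.
Path Hall→A→Exit (+1); total 2.
Path Hall→C→Exit (+1); total 3.
Path Hall→D→Exit (+1); total 4.
Path Hall→E→Exit (+1); total 5.
Path Hall→B→F→Exit (+1); total 6.
No residual Hall→Exit path; max flow = 6.
Certifying cut of size 6: {Hall→A, Hall→B, Hall→C, Hall→D, Hall→E, Hall→Exit}.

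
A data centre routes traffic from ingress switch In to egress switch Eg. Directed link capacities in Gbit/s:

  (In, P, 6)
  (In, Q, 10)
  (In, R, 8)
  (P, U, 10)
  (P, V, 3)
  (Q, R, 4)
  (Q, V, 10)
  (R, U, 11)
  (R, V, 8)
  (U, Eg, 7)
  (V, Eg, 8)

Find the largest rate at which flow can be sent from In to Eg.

Augment In→P→U→Eg: bottleneck 6, flow now 6.
Augment In→Q→V→Eg: bottleneck 8, flow now 14.
Augment In→R→U→Eg: bottleneck 1, flow now 15.
No augmenting path remains; maximum flow = 15.
In the residual graph, reachable from In: {In, P, Q, R, U, V}.
Min-cut edges: U→Eg (7), V→Eg (8); capacity 7 + 8 = 15.
This cut is saturated, so no flow can exceed 15.

15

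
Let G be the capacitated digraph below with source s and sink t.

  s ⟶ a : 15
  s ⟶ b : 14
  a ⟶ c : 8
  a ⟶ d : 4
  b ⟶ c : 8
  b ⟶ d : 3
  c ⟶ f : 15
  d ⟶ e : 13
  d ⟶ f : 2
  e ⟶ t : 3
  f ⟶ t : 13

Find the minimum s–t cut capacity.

16

Augment s→a→c→f→t: bottleneck 8, flow now 8.
Augment s→a→d→e→t: bottleneck 3, flow now 11.
Augment s→a→d→f→t: bottleneck 1, flow now 12.
Augment s→b→c→f→t: bottleneck 4, flow now 16.
No augmenting path remains; maximum flow = 16.
By max-flow min-cut, the minimum cut capacity equals the max flow.
In the residual graph, reachable from s: {s, a, b, c, d, e, f}.
Min-cut edges: e→t (3), f→t (13); capacity 3 + 13 = 16.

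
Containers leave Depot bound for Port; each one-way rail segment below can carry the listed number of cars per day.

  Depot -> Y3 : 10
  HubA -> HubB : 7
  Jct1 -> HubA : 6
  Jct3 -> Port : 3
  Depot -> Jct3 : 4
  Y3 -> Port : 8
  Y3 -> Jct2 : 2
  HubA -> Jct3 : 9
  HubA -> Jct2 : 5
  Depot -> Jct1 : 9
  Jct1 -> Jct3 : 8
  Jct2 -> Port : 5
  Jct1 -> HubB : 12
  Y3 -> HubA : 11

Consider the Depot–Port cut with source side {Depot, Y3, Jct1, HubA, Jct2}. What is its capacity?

53

Edges leaving {Depot, Y3, Jct1, HubA, Jct2}: Depot→Jct3 (4), Y3→Port (8), Jct1→Jct3 (8), Jct1→HubB (12), HubA→Jct3 (9), HubA→HubB (7), Jct2→Port (5).
Cut capacity = 4 + 8 + 8 + 12 + 9 + 7 + 5 = 53.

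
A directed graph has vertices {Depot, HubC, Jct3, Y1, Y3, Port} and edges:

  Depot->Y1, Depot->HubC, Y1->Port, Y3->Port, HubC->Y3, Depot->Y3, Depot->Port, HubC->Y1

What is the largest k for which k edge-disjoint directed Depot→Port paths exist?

3

Assign every edge capacity 1; by Menger, the answer equals the max flow.
Path Depot→Port (+1); total 1.
Path Depot→Y1→Port (+1); total 2.
Path Depot→Y3→Port (+1); total 3.
No residual Depot→Port path; max flow = 3.
Certifying cut of size 3: {Depot→Port, Y1→Port, Y3→Port}.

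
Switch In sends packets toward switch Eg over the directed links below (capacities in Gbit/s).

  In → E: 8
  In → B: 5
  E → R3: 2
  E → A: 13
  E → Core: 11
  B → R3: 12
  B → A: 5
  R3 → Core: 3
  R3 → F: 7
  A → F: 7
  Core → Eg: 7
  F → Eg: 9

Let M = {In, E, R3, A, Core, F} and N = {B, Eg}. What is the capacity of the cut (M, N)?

Edges leaving {In, E, R3, A, Core, F}: In→B (5), Core→Eg (7), F→Eg (9).
Cut capacity = 5 + 7 + 9 = 21.

21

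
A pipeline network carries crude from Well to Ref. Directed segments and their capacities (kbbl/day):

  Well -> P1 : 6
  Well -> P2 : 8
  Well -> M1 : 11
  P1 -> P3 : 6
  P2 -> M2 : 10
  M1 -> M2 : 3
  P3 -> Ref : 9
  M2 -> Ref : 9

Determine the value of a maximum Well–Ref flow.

15

Augment Well→P1→P3→Ref: bottleneck 6, flow now 6.
Augment Well→P2→M2→Ref: bottleneck 8, flow now 14.
Augment Well→M1→M2→Ref: bottleneck 1, flow now 15.
No augmenting path remains; maximum flow = 15.
In the residual graph, reachable from Well: {Well, P2, M1, M2}.
Min-cut edges: Well→P1 (6), M2→Ref (9); capacity 6 + 9 = 15.
This cut is saturated, so no flow can exceed 15.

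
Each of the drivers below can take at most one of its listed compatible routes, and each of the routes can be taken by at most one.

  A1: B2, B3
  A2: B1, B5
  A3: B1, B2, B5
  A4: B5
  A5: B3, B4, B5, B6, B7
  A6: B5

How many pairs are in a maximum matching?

5

Unit-capacity flow: source→left, listed edges, right→sink; max matching = max flow.
Augmenting path A1→B2 (+1); matched 1.
Augmenting path A2→B1 (+1); matched 2.
Augmenting path A3→B5 (+1); matched 3.
Augmenting path A5→B3 (+1); matched 4.
Augmenting path A4→B5→A3→B2→A1→B3→A5→B4 (+1); matched 5.
No augmenting path remains; maximum matching = 5.
König certificate: {A1, A2, A3, A5, B5} is a vertex cover of size 5 (every listed pair touches it), so no matching can be larger.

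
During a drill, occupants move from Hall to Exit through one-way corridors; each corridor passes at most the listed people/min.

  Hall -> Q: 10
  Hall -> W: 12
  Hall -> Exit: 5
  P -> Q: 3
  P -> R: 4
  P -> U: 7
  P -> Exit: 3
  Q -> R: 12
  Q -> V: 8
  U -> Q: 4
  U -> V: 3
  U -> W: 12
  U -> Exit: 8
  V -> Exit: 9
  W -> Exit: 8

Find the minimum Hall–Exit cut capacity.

21

Augment Hall→Exit: bottleneck 5, flow now 5.
Augment Hall→W→Exit: bottleneck 8, flow now 13.
Augment Hall→Q→V→Exit: bottleneck 8, flow now 21.
No augmenting path remains; maximum flow = 21.
By max-flow min-cut, the minimum cut capacity equals the max flow.
In the residual graph, reachable from Hall: {Hall, Q, R, W}.
Min-cut edges: Hall→Exit (5), Q→V (8), W→Exit (8); capacity 5 + 8 + 8 = 21.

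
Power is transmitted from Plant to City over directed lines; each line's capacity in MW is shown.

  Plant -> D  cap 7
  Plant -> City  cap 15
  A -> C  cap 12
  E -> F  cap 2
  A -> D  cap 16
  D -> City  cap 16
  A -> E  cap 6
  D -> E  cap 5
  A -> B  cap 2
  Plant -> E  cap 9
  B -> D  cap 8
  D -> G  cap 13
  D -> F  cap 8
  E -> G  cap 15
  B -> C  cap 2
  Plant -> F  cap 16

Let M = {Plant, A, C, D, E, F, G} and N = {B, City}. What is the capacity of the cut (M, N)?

Edges leaving {Plant, A, C, D, E, F, G}: Plant→City (15), A→B (2), D→City (16).
Cut capacity = 15 + 2 + 16 = 33.

33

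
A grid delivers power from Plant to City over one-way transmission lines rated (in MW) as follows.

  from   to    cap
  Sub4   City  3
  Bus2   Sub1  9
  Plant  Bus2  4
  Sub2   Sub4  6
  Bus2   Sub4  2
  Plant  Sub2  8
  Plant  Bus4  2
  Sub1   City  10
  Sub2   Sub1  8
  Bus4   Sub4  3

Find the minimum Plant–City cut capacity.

13

Augment Plant→Bus4→Sub4→City: bottleneck 2, flow now 2.
Augment Plant→Sub2→Sub1→City: bottleneck 8, flow now 10.
Augment Plant→Bus2→Sub1→City: bottleneck 2, flow now 12.
Augment Plant→Bus2→Sub4→City: bottleneck 1, flow now 13.
No augmenting path remains; maximum flow = 13.
By max-flow min-cut, the minimum cut capacity equals the max flow.
In the residual graph, reachable from Plant: {Plant, Bus4, Sub2, Bus2, Sub1, Sub4}.
Min-cut edges: Sub1→City (10), Sub4→City (3); capacity 10 + 3 = 13.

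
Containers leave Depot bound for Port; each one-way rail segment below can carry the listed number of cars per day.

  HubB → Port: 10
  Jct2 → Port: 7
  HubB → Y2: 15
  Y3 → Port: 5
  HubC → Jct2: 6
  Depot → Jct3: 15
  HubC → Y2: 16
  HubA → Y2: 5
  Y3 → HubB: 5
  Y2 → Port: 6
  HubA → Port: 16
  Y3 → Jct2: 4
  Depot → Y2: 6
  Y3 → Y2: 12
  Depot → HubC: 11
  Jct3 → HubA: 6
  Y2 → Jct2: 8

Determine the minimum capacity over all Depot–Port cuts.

Augment Depot→Y2→Port: bottleneck 6, flow now 6.
Augment Depot→HubC→Jct2→Port: bottleneck 6, flow now 12.
Augment Depot→Jct3→HubA→Port: bottleneck 6, flow now 18.
Augment Depot→HubC→Y2→Jct2→Port: bottleneck 1, flow now 19.
No augmenting path remains; maximum flow = 19.
By max-flow min-cut, the minimum cut capacity equals the max flow.
In the residual graph, reachable from Depot: {Depot, HubC, Jct3, Y2, Jct2}.
Min-cut edges: Jct3→HubA (6), Y2→Port (6), Jct2→Port (7); capacity 6 + 6 + 7 = 19.

19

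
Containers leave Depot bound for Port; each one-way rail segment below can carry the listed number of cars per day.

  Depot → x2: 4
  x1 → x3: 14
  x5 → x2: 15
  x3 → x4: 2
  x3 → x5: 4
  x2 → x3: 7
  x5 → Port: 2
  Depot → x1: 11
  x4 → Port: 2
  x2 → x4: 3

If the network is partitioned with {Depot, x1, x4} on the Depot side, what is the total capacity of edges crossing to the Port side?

Edges leaving {Depot, x1, x4}: Depot→x2 (4), x1→x3 (14), x4→Port (2).
Cut capacity = 4 + 14 + 2 = 20.

20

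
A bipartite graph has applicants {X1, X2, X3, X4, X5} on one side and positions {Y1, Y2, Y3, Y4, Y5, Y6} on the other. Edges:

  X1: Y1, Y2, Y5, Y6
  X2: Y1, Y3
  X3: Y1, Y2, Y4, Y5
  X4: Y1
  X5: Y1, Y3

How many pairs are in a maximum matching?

Unit-capacity flow: source→left, listed edges, right→sink; max matching = max flow.
Augmenting path X1→Y1 (+1); matched 1.
Augmenting path X2→Y3 (+1); matched 2.
Augmenting path X3→Y2 (+1); matched 3.
Augmenting path X4→Y1→X1→Y5 (+1); matched 4.
No augmenting path remains; maximum matching = 4.
König certificate: {X1, X3, Y1, Y3} is a vertex cover of size 4 (every listed pair touches it), so no matching can be larger.

4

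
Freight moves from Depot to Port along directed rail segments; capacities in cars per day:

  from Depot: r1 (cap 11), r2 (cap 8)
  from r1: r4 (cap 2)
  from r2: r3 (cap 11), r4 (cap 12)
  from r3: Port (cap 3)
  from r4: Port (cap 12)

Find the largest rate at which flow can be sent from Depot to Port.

10

Augment Depot→r1→r4→Port: bottleneck 2, flow now 2.
Augment Depot→r2→r3→Port: bottleneck 3, flow now 5.
Augment Depot→r2→r4→Port: bottleneck 5, flow now 10.
No augmenting path remains; maximum flow = 10.
In the residual graph, reachable from Depot: {Depot, r1}.
Min-cut edges: Depot→r2 (8), r1→r4 (2); capacity 8 + 2 = 10.
This cut is saturated, so no flow can exceed 10.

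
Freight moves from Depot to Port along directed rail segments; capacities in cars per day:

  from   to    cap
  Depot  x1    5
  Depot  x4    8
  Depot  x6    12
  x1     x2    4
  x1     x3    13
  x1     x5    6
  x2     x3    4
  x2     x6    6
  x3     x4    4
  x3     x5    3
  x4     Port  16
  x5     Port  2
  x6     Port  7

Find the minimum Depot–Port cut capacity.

20

Augment Depot→x4→Port: bottleneck 8, flow now 8.
Augment Depot→x6→Port: bottleneck 7, flow now 15.
Augment Depot→x1→x5→Port: bottleneck 2, flow now 17.
Augment Depot→x1→x3→x4→Port: bottleneck 3, flow now 20.
No augmenting path remains; maximum flow = 20.
By max-flow min-cut, the minimum cut capacity equals the max flow.
In the residual graph, reachable from Depot: {Depot, x6}.
Min-cut edges: Depot→x1 (5), Depot→x4 (8), x6→Port (7); capacity 5 + 8 + 7 = 20.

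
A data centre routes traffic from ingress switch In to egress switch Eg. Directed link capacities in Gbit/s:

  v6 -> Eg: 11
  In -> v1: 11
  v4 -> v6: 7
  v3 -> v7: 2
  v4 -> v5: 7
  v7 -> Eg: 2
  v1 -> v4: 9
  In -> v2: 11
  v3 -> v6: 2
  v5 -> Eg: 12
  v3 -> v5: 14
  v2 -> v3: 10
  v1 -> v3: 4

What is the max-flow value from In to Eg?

21

Augment In→v1→v3→v5→Eg: bottleneck 4, flow now 4.
Augment In→v1→v4→v5→Eg: bottleneck 7, flow now 11.
Augment In→v2→v3→v5→Eg: bottleneck 1, flow now 12.
Augment In→v2→v3→v6→Eg: bottleneck 2, flow now 14.
Augment In→v2→v3→v7→Eg: bottleneck 2, flow now 16.
Augment In→v2→v3→v1→v4→v6→Eg: bottleneck 2, flow now 18. (uses reverse residual edge)
Augment In→v2→v3→v5→v4→v6→Eg: bottleneck 3, flow now 21. (uses reverse residual edge)
No augmenting path remains; maximum flow = 21.
In the residual graph, reachable from In: {In, v2}.
Min-cut edges: In→v1 (11), v2→v3 (10); capacity 11 + 10 = 21.
This cut is saturated, so no flow can exceed 21.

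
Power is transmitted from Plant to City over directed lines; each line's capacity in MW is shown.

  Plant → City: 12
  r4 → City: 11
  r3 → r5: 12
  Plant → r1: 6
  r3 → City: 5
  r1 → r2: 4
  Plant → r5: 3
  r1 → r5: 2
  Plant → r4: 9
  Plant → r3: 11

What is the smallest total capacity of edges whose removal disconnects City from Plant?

Augment Plant→City: bottleneck 12, flow now 12.
Augment Plant→r3→City: bottleneck 5, flow now 17.
Augment Plant→r4→City: bottleneck 9, flow now 26.
No augmenting path remains; maximum flow = 26.
By max-flow min-cut, the minimum cut capacity equals the max flow.
In the residual graph, reachable from Plant: {Plant, r1, r2, r3, r5}.
Min-cut edges: Plant→r4 (9), Plant→City (12), r3→City (5); capacity 9 + 12 + 5 = 26.

26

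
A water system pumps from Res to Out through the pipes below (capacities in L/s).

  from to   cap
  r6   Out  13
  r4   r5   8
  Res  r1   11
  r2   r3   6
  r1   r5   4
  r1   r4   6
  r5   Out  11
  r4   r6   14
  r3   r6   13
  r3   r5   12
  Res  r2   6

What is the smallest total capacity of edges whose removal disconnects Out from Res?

Augment Res→r1→r5→Out: bottleneck 4, flow now 4.
Augment Res→r1→r4→r5→Out: bottleneck 6, flow now 10.
Augment Res→r2→r3→r5→Out: bottleneck 1, flow now 11.
Augment Res→r2→r3→r6→Out: bottleneck 5, flow now 16.
No augmenting path remains; maximum flow = 16.
By max-flow min-cut, the minimum cut capacity equals the max flow.
In the residual graph, reachable from Res: {Res, r1}.
Min-cut edges: Res→r2 (6), r1→r4 (6), r1→r5 (4); capacity 6 + 6 + 4 = 16.

16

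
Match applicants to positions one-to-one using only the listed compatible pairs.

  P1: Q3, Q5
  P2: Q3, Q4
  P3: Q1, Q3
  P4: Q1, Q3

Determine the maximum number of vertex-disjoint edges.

Unit-capacity flow: source→left, listed edges, right→sink; max matching = max flow.
Augmenting path P1→Q3 (+1); matched 1.
Augmenting path P2→Q4 (+1); matched 2.
Augmenting path P3→Q1 (+1); matched 3.
Augmenting path P4→Q3→P1→Q5 (+1); matched 4.
No augmenting path remains; maximum matching = 4.
König certificate: {P1, P2, P3, P4} is a vertex cover of size 4 (every listed pair touches it), so no matching can be larger.

4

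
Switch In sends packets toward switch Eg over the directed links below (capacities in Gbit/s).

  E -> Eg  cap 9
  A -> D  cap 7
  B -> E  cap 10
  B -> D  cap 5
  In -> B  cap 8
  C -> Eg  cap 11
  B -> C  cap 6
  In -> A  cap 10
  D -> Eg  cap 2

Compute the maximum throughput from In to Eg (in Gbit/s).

10

Augment In→A→D→Eg: bottleneck 2, flow now 2.
Augment In→B→C→Eg: bottleneck 6, flow now 8.
Augment In→B→E→Eg: bottleneck 2, flow now 10.
No augmenting path remains; maximum flow = 10.
In the residual graph, reachable from In: {In, A, D}.
Min-cut edges: In→B (8), D→Eg (2); capacity 8 + 2 = 10.
This cut is saturated, so no flow can exceed 10.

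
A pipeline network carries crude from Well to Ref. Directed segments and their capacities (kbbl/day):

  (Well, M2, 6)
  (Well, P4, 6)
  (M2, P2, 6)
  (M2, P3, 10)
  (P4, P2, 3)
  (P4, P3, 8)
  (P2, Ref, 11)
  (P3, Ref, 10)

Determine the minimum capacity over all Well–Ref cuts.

12

Augment Well→M2→P2→Ref: bottleneck 6, flow now 6.
Augment Well→P4→P2→Ref: bottleneck 3, flow now 9.
Augment Well→P4→P3→Ref: bottleneck 3, flow now 12.
No augmenting path remains; maximum flow = 12.
By max-flow min-cut, the minimum cut capacity equals the max flow.
In the residual graph, reachable from Well: {Well}.
Min-cut edges: Well→M2 (6), Well→P4 (6); capacity 6 + 6 = 12.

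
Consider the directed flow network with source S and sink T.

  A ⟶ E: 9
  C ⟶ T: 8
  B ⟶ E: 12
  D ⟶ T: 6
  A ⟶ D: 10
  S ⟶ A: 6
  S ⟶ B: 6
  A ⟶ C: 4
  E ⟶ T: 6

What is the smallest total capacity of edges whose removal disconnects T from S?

Augment S→A→C→T: bottleneck 4, flow now 4.
Augment S→A→D→T: bottleneck 2, flow now 6.
Augment S→B→E→T: bottleneck 6, flow now 12.
No augmenting path remains; maximum flow = 12.
By max-flow min-cut, the minimum cut capacity equals the max flow.
In the residual graph, reachable from S: {S}.
Min-cut edges: S→A (6), S→B (6); capacity 6 + 6 = 12.

12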